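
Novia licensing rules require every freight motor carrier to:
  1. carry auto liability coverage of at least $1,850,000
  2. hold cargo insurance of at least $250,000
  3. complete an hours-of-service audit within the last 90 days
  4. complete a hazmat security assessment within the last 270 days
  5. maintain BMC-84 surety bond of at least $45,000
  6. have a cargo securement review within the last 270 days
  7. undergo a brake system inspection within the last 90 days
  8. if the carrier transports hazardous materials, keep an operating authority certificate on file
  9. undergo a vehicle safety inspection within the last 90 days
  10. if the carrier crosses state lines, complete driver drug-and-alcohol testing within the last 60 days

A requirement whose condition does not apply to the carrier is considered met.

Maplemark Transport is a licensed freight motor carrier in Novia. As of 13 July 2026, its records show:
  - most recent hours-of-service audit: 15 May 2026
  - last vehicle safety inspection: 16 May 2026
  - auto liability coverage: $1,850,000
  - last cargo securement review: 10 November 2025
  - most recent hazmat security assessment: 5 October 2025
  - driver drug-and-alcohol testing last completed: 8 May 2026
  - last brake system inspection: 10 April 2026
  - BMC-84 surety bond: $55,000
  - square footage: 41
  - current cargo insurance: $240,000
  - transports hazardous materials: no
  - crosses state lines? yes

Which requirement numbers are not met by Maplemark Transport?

1. auto liability coverage $1,850,000 ≥ $1,850,000 → met
2. cargo insurance $240,000 < $250,000 → not met
3. hours-of-service audit 59 days ago vs limit 90 → met
4. hazmat security assessment 281 days ago vs limit 270 → not met
5. BMC-84 surety bond $55,000 ≥ $45,000 → met
6. cargo securement review 245 days ago vs limit 270 → met
7. brake system inspection 94 days ago vs limit 90 → not met
8. condition 'transports hazardous materials' does not hold → requirement n/a → met
9. vehicle safety inspection 58 days ago vs limit 90 → met
10. condition 'crosses state lines' holds; driver drug-and-alcohol testing 66 days ago vs limit 60 → not met
Not met: 2, 4, 7, 10

2, 4, 7, 10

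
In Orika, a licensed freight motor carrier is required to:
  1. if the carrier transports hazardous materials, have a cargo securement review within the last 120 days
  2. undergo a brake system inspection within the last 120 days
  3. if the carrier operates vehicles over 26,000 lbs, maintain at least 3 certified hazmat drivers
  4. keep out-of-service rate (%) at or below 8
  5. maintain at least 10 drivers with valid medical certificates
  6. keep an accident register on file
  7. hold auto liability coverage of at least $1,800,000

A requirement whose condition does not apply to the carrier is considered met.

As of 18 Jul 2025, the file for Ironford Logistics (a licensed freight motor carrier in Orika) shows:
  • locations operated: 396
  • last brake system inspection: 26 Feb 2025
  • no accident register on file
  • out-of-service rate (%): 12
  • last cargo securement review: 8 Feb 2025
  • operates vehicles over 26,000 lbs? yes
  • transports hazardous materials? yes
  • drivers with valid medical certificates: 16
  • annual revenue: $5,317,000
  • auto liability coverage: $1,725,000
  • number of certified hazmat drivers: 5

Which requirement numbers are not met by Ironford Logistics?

1. condition 'transports hazardous materials' holds; cargo securement review 160 days ago vs limit 120 → not met
2. brake system inspection 142 days ago vs limit 120 → not met
3. condition 'operates vehicles over 26,000 lbs' holds; certified hazmat drivers 5 ≥ 3 → met
4. out-of-service rate (%) 12 > 8 → not met
5. drivers with valid medical certificates 16 ≥ 10 → met
6. accident register absent → not met
7. auto liability coverage $1,725,000 < $1,800,000 → not met
Not met: 1, 2, 4, 6, 7

1, 2, 4, 6, 7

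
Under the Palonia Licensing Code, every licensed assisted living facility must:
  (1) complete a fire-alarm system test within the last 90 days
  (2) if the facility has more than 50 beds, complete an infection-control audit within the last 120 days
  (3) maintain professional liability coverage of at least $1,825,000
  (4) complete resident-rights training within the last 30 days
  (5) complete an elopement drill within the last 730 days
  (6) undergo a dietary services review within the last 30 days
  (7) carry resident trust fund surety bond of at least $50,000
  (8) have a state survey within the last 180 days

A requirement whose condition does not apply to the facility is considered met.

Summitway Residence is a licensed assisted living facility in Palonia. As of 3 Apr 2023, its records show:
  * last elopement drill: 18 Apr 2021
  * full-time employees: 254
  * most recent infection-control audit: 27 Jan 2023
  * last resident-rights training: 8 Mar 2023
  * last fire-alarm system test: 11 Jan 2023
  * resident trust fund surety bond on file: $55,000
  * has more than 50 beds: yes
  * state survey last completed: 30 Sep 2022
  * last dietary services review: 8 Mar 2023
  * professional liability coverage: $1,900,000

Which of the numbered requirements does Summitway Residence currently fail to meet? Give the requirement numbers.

8

1. fire-alarm system test 82 days ago vs limit 90 → met
2. condition 'has more than 50 beds' holds; infection-control audit 66 days ago vs limit 120 → met
3. professional liability coverage $1,900,000 ≥ $1,825,000 → met
4. resident-rights training 26 days ago vs limit 30 → met
5. elopement drill 715 days ago vs limit 730 → met
6. dietary services review 26 days ago vs limit 30 → met
7. resident trust fund surety bond $55,000 ≥ $50,000 → met
8. state survey 185 days ago vs limit 180 → not met
Not met: 8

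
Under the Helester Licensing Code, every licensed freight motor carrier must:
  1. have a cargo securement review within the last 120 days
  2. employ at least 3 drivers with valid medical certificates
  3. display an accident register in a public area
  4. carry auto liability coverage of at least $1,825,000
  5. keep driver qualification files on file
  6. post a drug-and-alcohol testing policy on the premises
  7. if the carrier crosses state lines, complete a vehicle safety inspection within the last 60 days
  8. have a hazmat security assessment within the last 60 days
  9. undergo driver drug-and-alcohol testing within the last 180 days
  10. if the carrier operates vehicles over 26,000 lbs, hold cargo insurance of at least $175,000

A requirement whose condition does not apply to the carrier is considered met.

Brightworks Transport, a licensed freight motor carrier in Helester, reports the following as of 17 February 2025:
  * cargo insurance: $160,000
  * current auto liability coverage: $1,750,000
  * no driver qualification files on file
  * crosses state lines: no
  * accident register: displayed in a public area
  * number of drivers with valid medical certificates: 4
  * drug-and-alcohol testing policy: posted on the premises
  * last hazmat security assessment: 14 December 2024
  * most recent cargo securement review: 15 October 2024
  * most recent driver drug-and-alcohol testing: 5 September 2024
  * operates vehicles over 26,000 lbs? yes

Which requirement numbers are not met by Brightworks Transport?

1, 4, 5, 8, 10

1. cargo securement review 125 days ago vs limit 120 → not met
2. drivers with valid medical certificates 4 ≥ 3 → met
3. accident register present → met
4. auto liability coverage $1,750,000 < $1,825,000 → not met
5. driver qualification files absent → not met
6. drug-and-alcohol testing policy present → met
7. condition 'crosses state lines' does not hold → requirement n/a → met
8. hazmat security assessment 65 days ago vs limit 60 → not met
9. driver drug-and-alcohol testing 165 days ago vs limit 180 → met
10. condition 'operates vehicles over 26,000 lbs' holds; cargo insurance $160,000 < $175,000 → not met
Not met: 1, 4, 5, 8, 10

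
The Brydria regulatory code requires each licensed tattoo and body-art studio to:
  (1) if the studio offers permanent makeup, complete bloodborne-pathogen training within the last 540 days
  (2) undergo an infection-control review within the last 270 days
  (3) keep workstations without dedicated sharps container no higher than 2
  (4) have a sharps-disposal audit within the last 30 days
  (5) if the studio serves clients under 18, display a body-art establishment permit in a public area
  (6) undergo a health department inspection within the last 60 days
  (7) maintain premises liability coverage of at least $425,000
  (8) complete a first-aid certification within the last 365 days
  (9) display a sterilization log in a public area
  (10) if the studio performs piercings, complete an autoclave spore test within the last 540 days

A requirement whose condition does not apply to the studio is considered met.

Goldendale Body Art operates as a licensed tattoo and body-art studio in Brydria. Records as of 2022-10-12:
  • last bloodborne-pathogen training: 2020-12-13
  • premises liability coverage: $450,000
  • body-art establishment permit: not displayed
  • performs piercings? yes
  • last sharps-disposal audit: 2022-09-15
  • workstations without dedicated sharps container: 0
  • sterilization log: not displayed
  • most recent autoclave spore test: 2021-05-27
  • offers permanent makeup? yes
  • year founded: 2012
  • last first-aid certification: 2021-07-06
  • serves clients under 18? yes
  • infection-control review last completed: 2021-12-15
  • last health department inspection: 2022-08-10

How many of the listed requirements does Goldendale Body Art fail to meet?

1. condition 'offers permanent makeup' holds; bloodborne-pathogen training 668 days ago vs limit 540 → not met
2. infection-control review 301 days ago vs limit 270 → not met
3. workstations without dedicated sharps container 0 ≤ 2 → met
4. sharps-disposal audit 27 days ago vs limit 30 → met
5. condition 'serves clients under 18' holds; body-art establishment permit absent → not met
6. health department inspection 63 days ago vs limit 60 → not met
7. premises liability coverage $450,000 ≥ $425,000 → met
8. first-aid certification 463 days ago vs limit 365 → not met
9. sterilization log absent → not met
10. condition 'performs piercings' holds; autoclave spore test 503 days ago vs limit 540 → met
Not met: 6 of 10

6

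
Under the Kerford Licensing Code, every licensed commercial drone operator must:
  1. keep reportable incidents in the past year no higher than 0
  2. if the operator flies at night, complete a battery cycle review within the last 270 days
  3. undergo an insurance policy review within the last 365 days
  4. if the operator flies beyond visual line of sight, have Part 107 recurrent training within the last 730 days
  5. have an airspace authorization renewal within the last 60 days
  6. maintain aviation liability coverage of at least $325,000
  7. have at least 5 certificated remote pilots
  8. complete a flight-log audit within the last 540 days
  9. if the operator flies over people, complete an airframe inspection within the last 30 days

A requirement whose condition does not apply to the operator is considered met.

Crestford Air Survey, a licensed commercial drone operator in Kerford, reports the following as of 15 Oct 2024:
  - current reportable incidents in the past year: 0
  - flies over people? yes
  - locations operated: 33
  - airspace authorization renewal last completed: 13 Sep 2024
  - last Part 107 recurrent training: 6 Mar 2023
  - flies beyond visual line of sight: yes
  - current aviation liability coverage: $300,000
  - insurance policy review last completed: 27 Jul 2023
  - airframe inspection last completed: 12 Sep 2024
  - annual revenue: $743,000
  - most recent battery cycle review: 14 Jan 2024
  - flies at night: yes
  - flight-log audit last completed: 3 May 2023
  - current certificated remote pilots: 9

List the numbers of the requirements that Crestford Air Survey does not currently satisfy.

2, 3, 6, 9

1. reportable incidents in the past year 0 ≤ 0 → met
2. condition 'flies at night' holds; battery cycle review 275 days ago vs limit 270 → not met
3. insurance policy review 446 days ago vs limit 365 → not met
4. condition 'flies beyond visual line of sight' holds; Part 107 recurrent training 589 days ago vs limit 730 → met
5. airspace authorization renewal 32 days ago vs limit 60 → met
6. aviation liability coverage $300,000 < $325,000 → not met
7. certificated remote pilots 9 ≥ 5 → met
8. flight-log audit 531 days ago vs limit 540 → met
9. condition 'flies over people' holds; airframe inspection 33 days ago vs limit 30 → not met
Not met: 2, 3, 6, 9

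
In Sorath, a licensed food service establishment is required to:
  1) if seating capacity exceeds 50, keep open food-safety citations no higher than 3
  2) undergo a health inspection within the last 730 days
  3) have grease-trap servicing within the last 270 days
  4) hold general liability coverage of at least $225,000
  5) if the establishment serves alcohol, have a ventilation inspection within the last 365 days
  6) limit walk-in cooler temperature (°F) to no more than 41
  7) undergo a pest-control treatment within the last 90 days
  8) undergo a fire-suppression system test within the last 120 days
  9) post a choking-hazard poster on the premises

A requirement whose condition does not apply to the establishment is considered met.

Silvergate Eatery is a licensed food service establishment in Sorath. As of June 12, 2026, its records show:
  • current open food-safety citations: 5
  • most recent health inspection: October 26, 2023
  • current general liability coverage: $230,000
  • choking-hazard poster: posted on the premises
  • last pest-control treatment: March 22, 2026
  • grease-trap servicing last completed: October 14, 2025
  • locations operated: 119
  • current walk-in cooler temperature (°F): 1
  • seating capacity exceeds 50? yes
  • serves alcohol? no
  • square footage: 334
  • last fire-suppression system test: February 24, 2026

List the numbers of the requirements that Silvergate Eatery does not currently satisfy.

1, 2

1. condition 'seating capacity exceeds 50' holds; open food-safety citations 5 > 3 → not met
2. health inspection 960 days ago vs limit 730 → not met
3. grease-trap servicing 241 days ago vs limit 270 → met
4. general liability coverage $230,000 ≥ $225,000 → met
5. condition 'serves alcohol' does not hold → requirement n/a → met
6. walk-in cooler temperature (°F) 1 ≤ 41 → met
7. pest-control treatment 82 days ago vs limit 90 → met
8. fire-suppression system test 108 days ago vs limit 120 → met
9. choking-hazard poster present → met
Not met: 1, 2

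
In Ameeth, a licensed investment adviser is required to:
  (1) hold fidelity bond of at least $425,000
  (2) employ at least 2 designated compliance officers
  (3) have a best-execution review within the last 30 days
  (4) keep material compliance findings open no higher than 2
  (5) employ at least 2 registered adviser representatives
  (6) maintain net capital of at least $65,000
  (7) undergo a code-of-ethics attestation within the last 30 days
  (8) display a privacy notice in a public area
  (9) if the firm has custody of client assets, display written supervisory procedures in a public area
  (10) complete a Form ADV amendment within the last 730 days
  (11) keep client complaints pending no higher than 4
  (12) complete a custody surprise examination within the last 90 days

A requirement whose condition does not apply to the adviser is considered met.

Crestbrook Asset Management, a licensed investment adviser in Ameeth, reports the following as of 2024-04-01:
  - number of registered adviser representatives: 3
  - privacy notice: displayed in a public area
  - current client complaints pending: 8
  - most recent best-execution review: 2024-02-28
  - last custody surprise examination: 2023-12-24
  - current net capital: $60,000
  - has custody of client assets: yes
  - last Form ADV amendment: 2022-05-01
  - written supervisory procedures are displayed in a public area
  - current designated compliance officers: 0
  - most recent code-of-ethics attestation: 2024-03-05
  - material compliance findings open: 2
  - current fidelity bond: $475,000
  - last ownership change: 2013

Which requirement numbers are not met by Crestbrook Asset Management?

2, 3, 6, 11, 12

1. fidelity bond $475,000 ≥ $425,000 → met
2. designated compliance officers 0 < 2 → not met
3. best-execution review 33 days ago vs limit 30 → not met
4. material compliance findings open 2 ≤ 2 → met
5. registered adviser representatives 3 ≥ 2 → met
6. net capital $60,000 < $65,000 → not met
7. code-of-ethics attestation 27 days ago vs limit 30 → met
8. privacy notice present → met
9. condition 'has custody of client assets' holds; written supervisory procedures present → met
10. Form ADV amendment 701 days ago vs limit 730 → met
11. client complaints pending 8 > 4 → not met
12. custody surprise examination 99 days ago vs limit 90 → not met
Not met: 2, 3, 6, 11, 12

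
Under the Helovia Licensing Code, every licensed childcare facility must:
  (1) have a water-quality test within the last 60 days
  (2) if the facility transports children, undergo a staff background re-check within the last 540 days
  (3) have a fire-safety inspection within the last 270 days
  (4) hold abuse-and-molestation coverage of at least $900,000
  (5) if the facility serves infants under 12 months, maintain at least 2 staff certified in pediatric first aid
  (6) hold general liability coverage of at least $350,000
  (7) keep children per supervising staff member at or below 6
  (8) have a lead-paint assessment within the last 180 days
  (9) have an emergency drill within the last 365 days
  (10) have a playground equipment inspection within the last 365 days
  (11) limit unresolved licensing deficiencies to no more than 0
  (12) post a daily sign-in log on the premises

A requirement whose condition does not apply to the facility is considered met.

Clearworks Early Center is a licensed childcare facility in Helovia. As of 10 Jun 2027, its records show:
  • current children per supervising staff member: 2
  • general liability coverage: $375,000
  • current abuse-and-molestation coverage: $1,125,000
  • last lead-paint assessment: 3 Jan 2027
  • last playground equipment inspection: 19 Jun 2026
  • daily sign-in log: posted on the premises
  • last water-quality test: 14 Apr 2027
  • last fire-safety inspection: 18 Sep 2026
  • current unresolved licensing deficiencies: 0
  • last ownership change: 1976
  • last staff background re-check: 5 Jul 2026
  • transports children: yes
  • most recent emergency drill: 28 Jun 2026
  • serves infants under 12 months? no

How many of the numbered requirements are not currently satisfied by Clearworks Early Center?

1. water-quality test 57 days ago vs limit 60 → met
2. condition 'transports children' holds; staff background re-check 340 days ago vs limit 540 → met
3. fire-safety inspection 265 days ago vs limit 270 → met
4. abuse-and-molestation coverage $1,125,000 ≥ $900,000 → met
5. condition 'serves infants under 12 months' does not hold → requirement n/a → met
6. general liability coverage $375,000 ≥ $350,000 → met
7. children per supervising staff member 2 ≤ 6 → met
8. lead-paint assessment 158 days ago vs limit 180 → met
9. emergency drill 347 days ago vs limit 365 → met
10. playground equipment inspection 356 days ago vs limit 365 → met
11. unresolved licensing deficiencies 0 ≤ 0 → met
12. daily sign-in log present → met
Not met: 0 of 12

0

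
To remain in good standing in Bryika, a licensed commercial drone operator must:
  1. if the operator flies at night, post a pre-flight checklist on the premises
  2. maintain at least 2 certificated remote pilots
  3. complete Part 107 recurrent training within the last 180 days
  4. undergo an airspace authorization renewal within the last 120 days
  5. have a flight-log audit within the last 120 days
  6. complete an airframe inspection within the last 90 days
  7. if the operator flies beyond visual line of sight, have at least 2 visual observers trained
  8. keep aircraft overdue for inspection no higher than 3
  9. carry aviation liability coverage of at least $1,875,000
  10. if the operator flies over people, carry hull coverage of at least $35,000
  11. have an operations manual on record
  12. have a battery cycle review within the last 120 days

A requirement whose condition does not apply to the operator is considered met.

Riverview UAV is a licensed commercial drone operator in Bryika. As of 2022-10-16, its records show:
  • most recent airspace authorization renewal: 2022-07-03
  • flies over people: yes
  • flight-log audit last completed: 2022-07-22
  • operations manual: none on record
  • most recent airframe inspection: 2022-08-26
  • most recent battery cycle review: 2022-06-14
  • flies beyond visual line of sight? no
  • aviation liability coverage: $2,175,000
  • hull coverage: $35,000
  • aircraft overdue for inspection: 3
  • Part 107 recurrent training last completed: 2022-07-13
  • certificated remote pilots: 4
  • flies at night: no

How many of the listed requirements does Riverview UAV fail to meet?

1. condition 'flies at night' does not hold → requirement n/a → met
2. certificated remote pilots 4 ≥ 2 → met
3. Part 107 recurrent training 95 days ago vs limit 180 → met
4. airspace authorization renewal 105 days ago vs limit 120 → met
5. flight-log audit 86 days ago vs limit 120 → met
6. airframe inspection 51 days ago vs limit 90 → met
7. condition 'flies beyond visual line of sight' does not hold → requirement n/a → met
8. aircraft overdue for inspection 3 ≤ 3 → met
9. aviation liability coverage $2,175,000 ≥ $1,875,000 → met
10. condition 'flies over people' holds; hull coverage $35,000 ≥ $35,000 → met
11. operations manual absent → not met
12. battery cycle review 124 days ago vs limit 120 → not met
Not met: 2 of 12

2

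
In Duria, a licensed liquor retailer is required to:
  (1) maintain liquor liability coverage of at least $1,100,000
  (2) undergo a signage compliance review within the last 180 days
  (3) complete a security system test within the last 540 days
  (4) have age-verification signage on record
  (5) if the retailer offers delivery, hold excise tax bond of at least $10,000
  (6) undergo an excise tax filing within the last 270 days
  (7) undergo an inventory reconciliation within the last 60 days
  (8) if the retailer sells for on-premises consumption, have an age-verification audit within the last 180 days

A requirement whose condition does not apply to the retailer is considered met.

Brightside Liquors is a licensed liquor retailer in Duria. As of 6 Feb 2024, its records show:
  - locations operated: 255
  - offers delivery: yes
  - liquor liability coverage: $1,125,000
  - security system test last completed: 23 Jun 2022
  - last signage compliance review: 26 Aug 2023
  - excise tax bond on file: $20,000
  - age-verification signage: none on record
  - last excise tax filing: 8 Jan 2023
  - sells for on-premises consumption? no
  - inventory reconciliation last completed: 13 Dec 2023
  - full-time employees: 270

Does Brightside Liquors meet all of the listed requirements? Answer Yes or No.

1. liquor liability coverage $1,125,000 ≥ $1,100,000 → met
2. signage compliance review 164 days ago vs limit 180 → met
3. security system test 593 days ago vs limit 540 → not met
4. age-verification signage absent → not met
5. condition 'offers delivery' holds; excise tax bond $20,000 ≥ $10,000 → met
6. excise tax filing 394 days ago vs limit 270 → not met
7. inventory reconciliation 55 days ago vs limit 60 → met
8. condition 'sells for on-premises consumption' does not hold → requirement n/a → met
Not met: 3, 4, 6

No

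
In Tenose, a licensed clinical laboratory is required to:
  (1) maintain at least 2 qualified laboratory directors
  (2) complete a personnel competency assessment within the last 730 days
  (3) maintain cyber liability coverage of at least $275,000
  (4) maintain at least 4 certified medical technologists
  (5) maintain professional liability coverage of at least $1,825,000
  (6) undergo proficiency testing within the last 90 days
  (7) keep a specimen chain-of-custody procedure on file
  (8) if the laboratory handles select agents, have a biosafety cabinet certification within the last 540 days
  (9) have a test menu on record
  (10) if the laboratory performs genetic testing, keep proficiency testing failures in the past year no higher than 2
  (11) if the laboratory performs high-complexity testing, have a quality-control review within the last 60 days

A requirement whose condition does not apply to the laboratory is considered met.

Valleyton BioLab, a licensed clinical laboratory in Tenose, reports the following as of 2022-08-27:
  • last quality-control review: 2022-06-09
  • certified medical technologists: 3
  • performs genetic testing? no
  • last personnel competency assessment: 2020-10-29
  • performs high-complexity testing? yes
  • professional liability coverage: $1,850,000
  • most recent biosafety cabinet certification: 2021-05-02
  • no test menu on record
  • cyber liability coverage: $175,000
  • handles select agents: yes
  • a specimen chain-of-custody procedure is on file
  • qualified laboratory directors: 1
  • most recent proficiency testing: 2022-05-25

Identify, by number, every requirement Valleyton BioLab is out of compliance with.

1, 3, 4, 6, 9, 11

1. qualified laboratory directors 1 < 2 → not met
2. personnel competency assessment 667 days ago vs limit 730 → met
3. cyber liability coverage $175,000 < $275,000 → not met
4. certified medical technologists 3 < 4 → not met
5. professional liability coverage $1,850,000 ≥ $1,825,000 → met
6. proficiency testing 94 days ago vs limit 90 → not met
7. specimen chain-of-custody procedure present → met
8. condition 'handles select agents' holds; biosafety cabinet certification 482 days ago vs limit 540 → met
9. test menu absent → not met
10. condition 'performs genetic testing' does not hold → requirement n/a → met
11. condition 'performs high-complexity testing' holds; quality-control review 79 days ago vs limit 60 → not met
Not met: 1, 3, 4, 6, 9, 11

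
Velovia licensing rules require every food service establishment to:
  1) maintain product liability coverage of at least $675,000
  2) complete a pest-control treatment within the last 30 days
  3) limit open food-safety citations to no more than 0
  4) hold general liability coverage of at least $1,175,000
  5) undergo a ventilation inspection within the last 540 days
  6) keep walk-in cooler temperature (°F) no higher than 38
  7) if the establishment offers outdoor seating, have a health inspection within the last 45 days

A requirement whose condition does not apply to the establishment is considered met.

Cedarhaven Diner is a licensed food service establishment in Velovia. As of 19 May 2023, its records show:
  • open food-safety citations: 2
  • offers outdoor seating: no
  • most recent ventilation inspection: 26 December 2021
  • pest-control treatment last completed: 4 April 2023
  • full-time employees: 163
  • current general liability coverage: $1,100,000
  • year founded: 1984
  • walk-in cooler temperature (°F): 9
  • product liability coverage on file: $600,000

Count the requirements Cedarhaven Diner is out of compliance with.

4

1. product liability coverage $600,000 < $675,000 → not met
2. pest-control treatment 45 days ago vs limit 30 → not met
3. open food-safety citations 2 > 0 → not met
4. general liability coverage $1,100,000 < $1,175,000 → not met
5. ventilation inspection 509 days ago vs limit 540 → met
6. walk-in cooler temperature (°F) 9 ≤ 38 → met
7. condition 'offers outdoor seating' does not hold → requirement n/a → met
Not met: 4 of 7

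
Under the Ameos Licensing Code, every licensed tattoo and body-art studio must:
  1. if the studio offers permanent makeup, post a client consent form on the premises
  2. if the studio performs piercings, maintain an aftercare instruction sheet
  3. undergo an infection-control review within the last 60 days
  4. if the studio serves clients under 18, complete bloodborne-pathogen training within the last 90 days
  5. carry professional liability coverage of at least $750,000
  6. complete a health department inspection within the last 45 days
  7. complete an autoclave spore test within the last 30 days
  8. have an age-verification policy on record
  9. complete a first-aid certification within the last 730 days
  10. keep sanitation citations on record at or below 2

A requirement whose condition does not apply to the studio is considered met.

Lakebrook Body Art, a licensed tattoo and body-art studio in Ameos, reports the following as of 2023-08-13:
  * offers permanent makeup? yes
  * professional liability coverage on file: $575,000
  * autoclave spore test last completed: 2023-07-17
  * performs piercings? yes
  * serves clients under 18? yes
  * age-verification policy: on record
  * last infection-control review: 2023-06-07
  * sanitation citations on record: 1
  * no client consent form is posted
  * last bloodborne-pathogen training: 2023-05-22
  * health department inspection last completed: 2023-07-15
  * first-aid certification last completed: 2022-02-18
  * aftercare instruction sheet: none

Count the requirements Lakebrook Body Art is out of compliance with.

1. condition 'offers permanent makeup' holds; client consent form absent → not met
2. condition 'performs piercings' holds; aftercare instruction sheet absent → not met
3. infection-control review 67 days ago vs limit 60 → not met
4. condition 'serves clients under 18' holds; bloodborne-pathogen training 83 days ago vs limit 90 → met
5. professional liability coverage $575,000 < $750,000 → not met
6. health department inspection 29 days ago vs limit 45 → met
7. autoclave spore test 27 days ago vs limit 30 → met
8. age-verification policy present → met
9. first-aid certification 541 days ago vs limit 730 → met
10. sanitation citations on record 1 ≤ 2 → met
Not met: 4 of 10

4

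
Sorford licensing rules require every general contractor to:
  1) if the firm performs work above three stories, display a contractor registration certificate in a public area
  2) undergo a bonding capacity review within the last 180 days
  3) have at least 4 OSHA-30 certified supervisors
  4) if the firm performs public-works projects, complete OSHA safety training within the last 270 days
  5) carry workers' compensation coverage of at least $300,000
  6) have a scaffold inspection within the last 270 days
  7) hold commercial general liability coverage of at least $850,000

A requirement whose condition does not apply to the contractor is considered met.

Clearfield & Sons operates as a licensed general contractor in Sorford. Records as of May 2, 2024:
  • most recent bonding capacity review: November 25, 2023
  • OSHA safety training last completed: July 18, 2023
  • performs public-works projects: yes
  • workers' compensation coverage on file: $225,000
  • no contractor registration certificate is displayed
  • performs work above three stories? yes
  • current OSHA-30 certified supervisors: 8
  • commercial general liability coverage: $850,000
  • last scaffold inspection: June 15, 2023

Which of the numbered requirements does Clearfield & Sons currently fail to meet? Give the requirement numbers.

1, 4, 5, 6

1. condition 'performs work above three stories' holds; contractor registration certificate absent → not met
2. bonding capacity review 159 days ago vs limit 180 → met
3. OSHA-30 certified supervisors 8 ≥ 4 → met
4. condition 'performs public-works projects' holds; OSHA safety training 289 days ago vs limit 270 → not met
5. workers' compensation coverage $225,000 < $300,000 → not met
6. scaffold inspection 322 days ago vs limit 270 → not met
7. commercial general liability coverage $850,000 ≥ $850,000 → met
Not met: 1, 4, 5, 6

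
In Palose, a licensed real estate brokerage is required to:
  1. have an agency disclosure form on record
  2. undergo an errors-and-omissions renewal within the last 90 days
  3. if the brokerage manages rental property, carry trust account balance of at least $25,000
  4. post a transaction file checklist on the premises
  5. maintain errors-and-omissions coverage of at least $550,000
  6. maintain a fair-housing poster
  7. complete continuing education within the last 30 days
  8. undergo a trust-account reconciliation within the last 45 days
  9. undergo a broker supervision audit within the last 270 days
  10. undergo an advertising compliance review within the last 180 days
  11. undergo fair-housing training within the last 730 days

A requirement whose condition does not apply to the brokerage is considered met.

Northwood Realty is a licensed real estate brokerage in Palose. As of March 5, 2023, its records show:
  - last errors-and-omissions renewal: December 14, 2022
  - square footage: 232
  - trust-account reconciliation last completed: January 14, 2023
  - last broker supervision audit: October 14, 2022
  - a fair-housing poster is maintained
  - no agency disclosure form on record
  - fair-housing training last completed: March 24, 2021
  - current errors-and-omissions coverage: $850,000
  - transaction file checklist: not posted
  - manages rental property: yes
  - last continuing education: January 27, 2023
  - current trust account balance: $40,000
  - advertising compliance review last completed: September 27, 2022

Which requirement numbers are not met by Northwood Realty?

1, 4, 7, 8

1. agency disclosure form absent → not met
2. errors-and-omissions renewal 81 days ago vs limit 90 → met
3. condition 'manages rental property' holds; trust account balance $40,000 ≥ $25,000 → met
4. transaction file checklist absent → not met
5. errors-and-omissions coverage $850,000 ≥ $550,000 → met
6. fair-housing poster present → met
7. continuing education 37 days ago vs limit 30 → not met
8. trust-account reconciliation 50 days ago vs limit 45 → not met
9. broker supervision audit 142 days ago vs limit 270 → met
10. advertising compliance review 159 days ago vs limit 180 → met
11. fair-housing training 711 days ago vs limit 730 → met
Not met: 1, 4, 7, 8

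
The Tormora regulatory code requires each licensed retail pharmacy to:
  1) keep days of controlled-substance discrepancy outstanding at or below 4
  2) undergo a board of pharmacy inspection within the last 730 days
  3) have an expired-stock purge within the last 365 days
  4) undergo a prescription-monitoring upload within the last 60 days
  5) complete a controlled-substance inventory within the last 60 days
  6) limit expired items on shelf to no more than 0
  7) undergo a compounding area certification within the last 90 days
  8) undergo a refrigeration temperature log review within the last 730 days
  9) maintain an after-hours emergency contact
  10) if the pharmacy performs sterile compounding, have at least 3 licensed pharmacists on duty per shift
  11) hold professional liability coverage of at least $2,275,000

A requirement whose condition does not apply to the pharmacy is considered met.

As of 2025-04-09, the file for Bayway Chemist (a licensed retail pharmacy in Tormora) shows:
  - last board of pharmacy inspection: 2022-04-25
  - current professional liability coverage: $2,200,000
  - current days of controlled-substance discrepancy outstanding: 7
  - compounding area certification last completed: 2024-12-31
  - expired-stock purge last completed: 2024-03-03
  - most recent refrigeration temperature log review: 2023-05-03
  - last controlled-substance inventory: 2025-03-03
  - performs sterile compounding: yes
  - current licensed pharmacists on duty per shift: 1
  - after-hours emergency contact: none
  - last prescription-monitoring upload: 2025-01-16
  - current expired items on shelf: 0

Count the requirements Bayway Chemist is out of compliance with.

1. days of controlled-substance discrepancy outstanding 7 > 4 → not met
2. board of pharmacy inspection 1080 days ago vs limit 730 → not met
3. expired-stock purge 402 days ago vs limit 365 → not met
4. prescription-monitoring upload 83 days ago vs limit 60 → not met
5. controlled-substance inventory 37 days ago vs limit 60 → met
6. expired items on shelf 0 ≤ 0 → met
7. compounding area certification 99 days ago vs limit 90 → not met
8. refrigeration temperature log review 707 days ago vs limit 730 → met
9. after-hours emergency contact absent → not met
10. condition 'performs sterile compounding' holds; licensed pharmacists on duty per shift 1 < 3 → not met
11. professional liability coverage $2,200,000 < $2,275,000 → not met
Not met: 8 of 11

8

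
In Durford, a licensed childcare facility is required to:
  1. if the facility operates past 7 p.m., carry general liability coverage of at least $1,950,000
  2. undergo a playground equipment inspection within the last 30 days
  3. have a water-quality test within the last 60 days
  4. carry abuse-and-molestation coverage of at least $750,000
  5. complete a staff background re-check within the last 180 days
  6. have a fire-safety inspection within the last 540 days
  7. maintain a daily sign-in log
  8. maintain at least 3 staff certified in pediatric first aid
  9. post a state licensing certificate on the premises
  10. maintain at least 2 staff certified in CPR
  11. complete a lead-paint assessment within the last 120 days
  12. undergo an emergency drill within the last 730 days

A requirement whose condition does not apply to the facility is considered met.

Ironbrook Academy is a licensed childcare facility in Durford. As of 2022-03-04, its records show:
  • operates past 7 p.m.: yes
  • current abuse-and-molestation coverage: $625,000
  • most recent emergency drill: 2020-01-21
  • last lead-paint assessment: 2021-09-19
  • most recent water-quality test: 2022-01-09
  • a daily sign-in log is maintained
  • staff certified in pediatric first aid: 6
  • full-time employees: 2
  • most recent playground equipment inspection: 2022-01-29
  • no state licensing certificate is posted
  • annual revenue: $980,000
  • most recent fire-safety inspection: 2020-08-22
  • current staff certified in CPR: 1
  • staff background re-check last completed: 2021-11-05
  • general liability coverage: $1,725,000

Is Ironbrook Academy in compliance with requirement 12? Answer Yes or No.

No

12. emergency drill 773 days ago vs limit 730 → not met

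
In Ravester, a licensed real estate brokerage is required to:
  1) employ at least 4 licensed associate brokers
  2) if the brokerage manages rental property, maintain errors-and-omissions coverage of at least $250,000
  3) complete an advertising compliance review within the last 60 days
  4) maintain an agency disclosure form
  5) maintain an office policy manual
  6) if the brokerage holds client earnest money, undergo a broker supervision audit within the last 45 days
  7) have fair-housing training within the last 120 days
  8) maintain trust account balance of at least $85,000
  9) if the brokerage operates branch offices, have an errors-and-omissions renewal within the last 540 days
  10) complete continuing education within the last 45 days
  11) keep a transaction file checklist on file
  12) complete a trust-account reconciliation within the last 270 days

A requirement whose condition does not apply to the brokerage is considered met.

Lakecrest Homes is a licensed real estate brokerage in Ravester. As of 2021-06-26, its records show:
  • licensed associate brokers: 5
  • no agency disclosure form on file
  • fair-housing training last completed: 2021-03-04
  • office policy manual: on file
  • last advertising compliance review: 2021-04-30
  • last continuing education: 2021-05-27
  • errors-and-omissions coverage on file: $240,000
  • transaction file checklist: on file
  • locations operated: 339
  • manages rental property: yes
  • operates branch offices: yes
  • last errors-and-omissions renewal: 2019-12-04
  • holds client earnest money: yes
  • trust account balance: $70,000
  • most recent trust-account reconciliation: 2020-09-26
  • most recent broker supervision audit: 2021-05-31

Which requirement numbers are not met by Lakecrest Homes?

1. licensed associate brokers 5 ≥ 4 → met
2. condition 'manages rental property' holds; errors-and-omissions coverage $240,000 < $250,000 → not met
3. advertising compliance review 57 days ago vs limit 60 → met
4. agency disclosure form absent → not met
5. office policy manual present → met
6. condition 'holds client earnest money' holds; broker supervision audit 26 days ago vs limit 45 → met
7. fair-housing training 114 days ago vs limit 120 → met
8. trust account balance $70,000 < $85,000 → not met
9. condition 'operates branch offices' holds; errors-and-omissions renewal 570 days ago vs limit 540 → not met
10. continuing education 30 days ago vs limit 45 → met
11. transaction file checklist present → met
12. trust-account reconciliation 273 days ago vs limit 270 → not met
Not met: 2, 4, 8, 9, 12

2, 4, 8, 9, 12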